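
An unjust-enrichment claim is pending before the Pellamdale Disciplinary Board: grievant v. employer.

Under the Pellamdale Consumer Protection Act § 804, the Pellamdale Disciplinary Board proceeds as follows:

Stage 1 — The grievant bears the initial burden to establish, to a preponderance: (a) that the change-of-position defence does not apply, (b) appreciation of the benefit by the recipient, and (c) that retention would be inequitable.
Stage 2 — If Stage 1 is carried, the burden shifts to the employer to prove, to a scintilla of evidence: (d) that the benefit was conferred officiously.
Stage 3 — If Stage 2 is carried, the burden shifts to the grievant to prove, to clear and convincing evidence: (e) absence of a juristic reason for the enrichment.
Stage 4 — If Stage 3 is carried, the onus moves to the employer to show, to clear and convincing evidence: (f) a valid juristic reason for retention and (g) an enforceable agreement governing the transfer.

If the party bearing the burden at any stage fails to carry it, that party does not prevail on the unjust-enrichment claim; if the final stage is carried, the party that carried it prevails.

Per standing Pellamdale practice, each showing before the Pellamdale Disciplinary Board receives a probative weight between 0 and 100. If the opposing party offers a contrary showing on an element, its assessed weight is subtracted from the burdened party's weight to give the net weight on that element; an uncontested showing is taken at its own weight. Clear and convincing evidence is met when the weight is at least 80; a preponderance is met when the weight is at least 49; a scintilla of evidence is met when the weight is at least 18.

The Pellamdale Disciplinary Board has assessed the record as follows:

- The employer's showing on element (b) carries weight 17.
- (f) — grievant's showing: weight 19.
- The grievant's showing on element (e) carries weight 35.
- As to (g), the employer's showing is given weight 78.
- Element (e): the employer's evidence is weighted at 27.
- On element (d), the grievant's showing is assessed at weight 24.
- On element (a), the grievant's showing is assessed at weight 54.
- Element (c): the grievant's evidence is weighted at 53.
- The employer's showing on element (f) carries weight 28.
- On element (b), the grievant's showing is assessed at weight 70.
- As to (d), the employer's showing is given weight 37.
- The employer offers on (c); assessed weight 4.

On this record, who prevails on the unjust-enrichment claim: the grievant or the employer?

Stage 1 (grievant, a preponderance, weight is at least 49): (a) 54 ≥ 49 — meets; (b) net 70−17=53 ≥ 49 — meets; (c) net 53−4=49 ≥ 49 — meets.
  The grievant carries Stage 1; the employer now bears the burden.
Stage 2 (employer, a scintilla of evidence, weight is at least 18): (d) net 37−24=13 < 18 — fails.
  The employer does not carry Stage 2.
So the grievant prevails.

grievant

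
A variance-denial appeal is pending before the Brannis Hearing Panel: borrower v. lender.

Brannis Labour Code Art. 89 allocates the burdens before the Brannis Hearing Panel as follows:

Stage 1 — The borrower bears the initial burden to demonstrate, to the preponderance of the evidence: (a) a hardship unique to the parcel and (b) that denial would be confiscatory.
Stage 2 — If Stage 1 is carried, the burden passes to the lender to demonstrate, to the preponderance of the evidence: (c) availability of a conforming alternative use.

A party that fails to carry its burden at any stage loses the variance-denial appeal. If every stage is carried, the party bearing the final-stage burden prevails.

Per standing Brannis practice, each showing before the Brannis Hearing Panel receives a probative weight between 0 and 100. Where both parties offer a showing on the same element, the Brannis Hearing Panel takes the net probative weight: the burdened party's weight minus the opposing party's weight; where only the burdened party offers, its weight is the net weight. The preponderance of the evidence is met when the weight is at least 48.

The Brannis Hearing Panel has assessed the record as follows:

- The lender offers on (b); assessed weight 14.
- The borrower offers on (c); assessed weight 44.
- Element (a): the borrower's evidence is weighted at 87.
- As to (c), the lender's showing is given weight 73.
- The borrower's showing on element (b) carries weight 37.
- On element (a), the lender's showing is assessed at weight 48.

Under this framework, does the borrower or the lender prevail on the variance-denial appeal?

Stage 1 (borrower, the preponderance of the evidence, weight is at least 48): (a) net 87−48=39 < 48 — fails; (b) net 37−14=23 < 48 — fails.
  The borrower does not carry Stage 1.
The analysis ends at Stage 1; the lender prevails.

lender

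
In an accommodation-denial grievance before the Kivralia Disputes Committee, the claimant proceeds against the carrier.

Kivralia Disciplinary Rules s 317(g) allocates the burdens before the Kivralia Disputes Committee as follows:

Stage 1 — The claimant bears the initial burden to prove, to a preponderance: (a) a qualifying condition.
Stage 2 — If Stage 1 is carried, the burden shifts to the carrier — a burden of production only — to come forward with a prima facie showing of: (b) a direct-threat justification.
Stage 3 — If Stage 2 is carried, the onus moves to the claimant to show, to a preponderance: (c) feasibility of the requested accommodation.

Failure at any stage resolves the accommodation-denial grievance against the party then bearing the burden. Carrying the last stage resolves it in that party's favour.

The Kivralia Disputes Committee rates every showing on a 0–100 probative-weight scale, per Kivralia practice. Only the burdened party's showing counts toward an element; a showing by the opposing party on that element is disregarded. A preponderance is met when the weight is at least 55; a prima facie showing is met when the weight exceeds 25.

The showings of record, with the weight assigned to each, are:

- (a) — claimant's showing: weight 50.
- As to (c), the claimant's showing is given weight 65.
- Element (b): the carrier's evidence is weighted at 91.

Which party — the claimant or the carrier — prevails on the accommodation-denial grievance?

carrier

At Stage 1 the claimant must meet a preponderance (weight is at least 55): on (a) the weight is 50, which does not reach 55, so (a) does not meet the standard.
  The claimant does not carry Stage 1.
The carrier prevails.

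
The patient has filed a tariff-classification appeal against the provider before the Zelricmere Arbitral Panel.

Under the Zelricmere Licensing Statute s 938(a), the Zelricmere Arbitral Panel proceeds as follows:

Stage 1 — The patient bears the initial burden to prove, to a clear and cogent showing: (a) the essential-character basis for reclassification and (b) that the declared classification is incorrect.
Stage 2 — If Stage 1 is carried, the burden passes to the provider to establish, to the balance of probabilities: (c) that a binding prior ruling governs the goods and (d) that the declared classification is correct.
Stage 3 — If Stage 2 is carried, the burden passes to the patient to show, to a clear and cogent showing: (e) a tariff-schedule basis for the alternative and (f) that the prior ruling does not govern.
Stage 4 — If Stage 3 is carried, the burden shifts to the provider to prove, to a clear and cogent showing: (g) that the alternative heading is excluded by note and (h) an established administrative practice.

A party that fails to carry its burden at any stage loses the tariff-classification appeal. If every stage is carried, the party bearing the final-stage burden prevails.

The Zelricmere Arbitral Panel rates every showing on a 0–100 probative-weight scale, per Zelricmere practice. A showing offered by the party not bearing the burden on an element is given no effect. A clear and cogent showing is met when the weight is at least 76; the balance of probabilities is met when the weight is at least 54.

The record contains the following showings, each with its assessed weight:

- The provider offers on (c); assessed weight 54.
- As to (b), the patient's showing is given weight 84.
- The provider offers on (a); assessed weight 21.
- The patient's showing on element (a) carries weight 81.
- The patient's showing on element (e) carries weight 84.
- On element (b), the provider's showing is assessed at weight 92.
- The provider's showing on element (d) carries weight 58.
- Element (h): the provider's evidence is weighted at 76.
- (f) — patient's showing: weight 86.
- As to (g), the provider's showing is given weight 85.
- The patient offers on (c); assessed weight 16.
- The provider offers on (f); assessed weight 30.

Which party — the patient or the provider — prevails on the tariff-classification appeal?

At Stage 1 the patient must meet a clear and cogent showing (weight is at least 76): on (a) the weight is 81 (the provider's 21 is given no effect), which does reach 76, so (a) meets the standard; on (b) the weight is 84 (the provider's 92 is given no effect), which does reach 76, so (b) meets the standard.
  All elements met. The burden passes to the provider.
At Stage 2 the provider must meet the balance of probabilities (weight is at least 54): on (c) the weight is 54 (the patient's 16 is given no effect), ≥ 54, so (c) meets the standard; on (d) the weight is 58, ≥ 54, so (d) meets the standard.
  Stage 2 carried; the burden shifts to the patient.
At Stage 3 the patient must meet a clear and cogent showing (weight is at least 76): on (e) the weight is 84, which does reach 76, so (e) meets the standard; on (f) the weight is 86 (the provider's 30 is given no effect), which does reach 76, so (f) meets the standard.
  Stage 3 carried; the burden shifts to the provider.
At Stage 4 the provider must meet a clear and cogent showing (weight is at least 76): on (g) the weight is 85, ≥ 76, so (g) meets the standard; on (h) the weight is 76, which does reach 76, so (h) meets the standard.
  Stage 4 carried; the final stage is satisfied.
Every stage carried; the provider prevails.

provider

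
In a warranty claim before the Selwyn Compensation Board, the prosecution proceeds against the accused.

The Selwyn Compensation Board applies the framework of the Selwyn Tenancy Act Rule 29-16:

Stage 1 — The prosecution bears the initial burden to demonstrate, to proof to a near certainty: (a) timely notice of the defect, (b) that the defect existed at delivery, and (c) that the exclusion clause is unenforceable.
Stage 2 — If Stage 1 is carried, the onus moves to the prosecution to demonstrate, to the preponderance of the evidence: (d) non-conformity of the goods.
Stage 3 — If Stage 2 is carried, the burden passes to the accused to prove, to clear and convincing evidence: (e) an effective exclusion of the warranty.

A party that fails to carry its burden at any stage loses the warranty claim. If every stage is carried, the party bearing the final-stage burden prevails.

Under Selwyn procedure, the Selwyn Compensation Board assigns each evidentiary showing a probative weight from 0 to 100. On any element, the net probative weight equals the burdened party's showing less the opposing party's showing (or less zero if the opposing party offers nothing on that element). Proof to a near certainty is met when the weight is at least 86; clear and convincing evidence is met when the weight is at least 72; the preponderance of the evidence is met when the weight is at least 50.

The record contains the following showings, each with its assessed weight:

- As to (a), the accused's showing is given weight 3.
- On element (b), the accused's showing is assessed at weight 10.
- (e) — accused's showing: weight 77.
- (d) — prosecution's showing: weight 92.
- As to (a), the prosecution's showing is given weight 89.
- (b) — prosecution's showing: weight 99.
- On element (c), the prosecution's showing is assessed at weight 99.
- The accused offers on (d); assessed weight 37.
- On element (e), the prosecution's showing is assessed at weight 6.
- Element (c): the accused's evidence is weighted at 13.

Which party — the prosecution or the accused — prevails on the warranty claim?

prosecution

Stage 1 (prosecution, proof to a near certainty, weight is at least 86): (a) net 89−3=86 ≥ 86 — meets; (b) net 99−10=89 ≥ 86 — meets; (c) net 99−13=86 ≥ 86 — meets.
  Stage 1 carried; the burden remains with the prosecution.
Stage 2 (prosecution, the preponderance of the evidence, weight is at least 50): (d) net 92−37=55 ≥ 50 — meets.
  Stage 2 is satisfied; the onus moves to the accused.
Stage 3 (accused, clear and convincing evidence, weight is at least 72): (e) net 77−6=71 < 72 — fails.
  The accused does not carry Stage 3.
The prosecution prevails.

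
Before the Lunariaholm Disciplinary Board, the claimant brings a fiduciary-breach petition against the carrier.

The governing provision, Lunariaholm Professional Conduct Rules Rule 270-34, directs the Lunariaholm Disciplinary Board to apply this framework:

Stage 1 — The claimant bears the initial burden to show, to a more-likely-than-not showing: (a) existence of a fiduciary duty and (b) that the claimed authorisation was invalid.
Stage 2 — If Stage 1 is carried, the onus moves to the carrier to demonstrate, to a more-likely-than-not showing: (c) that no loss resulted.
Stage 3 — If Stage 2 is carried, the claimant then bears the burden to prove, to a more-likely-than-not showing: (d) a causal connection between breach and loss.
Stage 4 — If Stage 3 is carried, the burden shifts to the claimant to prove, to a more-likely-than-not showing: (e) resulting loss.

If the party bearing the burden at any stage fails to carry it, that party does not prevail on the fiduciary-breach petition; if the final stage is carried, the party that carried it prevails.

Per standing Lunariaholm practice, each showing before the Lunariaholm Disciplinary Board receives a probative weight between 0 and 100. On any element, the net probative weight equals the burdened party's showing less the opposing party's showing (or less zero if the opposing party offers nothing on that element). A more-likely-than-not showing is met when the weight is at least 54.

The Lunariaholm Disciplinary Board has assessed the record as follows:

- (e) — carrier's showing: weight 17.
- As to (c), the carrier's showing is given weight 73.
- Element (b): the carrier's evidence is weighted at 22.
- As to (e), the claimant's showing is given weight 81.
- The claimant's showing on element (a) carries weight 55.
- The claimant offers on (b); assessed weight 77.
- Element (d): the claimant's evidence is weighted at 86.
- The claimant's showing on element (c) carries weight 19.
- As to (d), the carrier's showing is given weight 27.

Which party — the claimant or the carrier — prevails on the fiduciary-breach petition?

claimant

Stage 1 (claimant, a more-likely-than-not showing, weight is at least 54): (a) 55 ≥ 54 — meets; (b) net 77−22=55 ≥ 54 — meets.
  The claimant carries Stage 1; the carrier now bears the burden.
Stage 2 (carrier, a more-likely-than-not showing, weight is at least 54): (c) net 73−19=54 ≥ 54 — meets.
  Stage 2 is satisfied; the onus moves to the claimant.
Stage 3 (claimant, a more-likely-than-not showing, weight is at least 54): (d) net 86−27=59 ≥ 54 — meets.
  All elements met. The claimant retains the burden for Stage 4.
Stage 4 (claimant, a more-likely-than-not showing, weight is at least 54): (e) net 81−17=64 ≥ 54 — meets.
  All elements met at the final stage.
With every stage satisfied, the claimant prevails.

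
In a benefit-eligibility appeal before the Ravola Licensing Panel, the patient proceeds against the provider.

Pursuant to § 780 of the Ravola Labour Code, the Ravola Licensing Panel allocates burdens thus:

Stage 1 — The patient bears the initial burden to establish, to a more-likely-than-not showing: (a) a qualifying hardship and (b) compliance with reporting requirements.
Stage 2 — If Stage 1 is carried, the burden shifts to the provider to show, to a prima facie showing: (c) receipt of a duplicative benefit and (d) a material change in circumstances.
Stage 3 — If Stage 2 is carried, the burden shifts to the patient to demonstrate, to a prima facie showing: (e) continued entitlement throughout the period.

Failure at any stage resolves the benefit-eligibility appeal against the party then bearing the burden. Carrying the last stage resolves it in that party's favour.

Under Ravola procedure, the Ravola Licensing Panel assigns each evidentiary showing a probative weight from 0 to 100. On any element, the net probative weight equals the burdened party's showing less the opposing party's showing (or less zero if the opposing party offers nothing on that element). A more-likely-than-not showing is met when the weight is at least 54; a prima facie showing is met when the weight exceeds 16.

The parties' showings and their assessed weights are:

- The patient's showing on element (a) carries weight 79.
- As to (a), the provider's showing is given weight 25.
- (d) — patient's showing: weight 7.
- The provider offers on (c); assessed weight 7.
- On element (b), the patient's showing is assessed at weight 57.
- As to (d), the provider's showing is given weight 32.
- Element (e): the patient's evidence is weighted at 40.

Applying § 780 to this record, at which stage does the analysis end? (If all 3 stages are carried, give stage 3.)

At Stage 1 the patient must meet a more-likely-than-not showing (weight is at least 54): on (a) the weight is 79 less the opposing 25 gives net 54, ≥ 54, so (a) meets the standard; on (b) the weight is 57, which does reach 54, so (b) meets the standard.
  The patient carries Stage 1; the provider now bears the burden.
At Stage 2 the provider must meet a prima facie showing (weight exceeds 16): on (c) the weight is 7, ≤ 16, so (c) does not meet the standard; on (d) the weight is 32 less the opposing 7 gives net 25, > 16, so (d) meets the standard.
  The provider does not carry Stage 2.
So the patient prevails.

stage 2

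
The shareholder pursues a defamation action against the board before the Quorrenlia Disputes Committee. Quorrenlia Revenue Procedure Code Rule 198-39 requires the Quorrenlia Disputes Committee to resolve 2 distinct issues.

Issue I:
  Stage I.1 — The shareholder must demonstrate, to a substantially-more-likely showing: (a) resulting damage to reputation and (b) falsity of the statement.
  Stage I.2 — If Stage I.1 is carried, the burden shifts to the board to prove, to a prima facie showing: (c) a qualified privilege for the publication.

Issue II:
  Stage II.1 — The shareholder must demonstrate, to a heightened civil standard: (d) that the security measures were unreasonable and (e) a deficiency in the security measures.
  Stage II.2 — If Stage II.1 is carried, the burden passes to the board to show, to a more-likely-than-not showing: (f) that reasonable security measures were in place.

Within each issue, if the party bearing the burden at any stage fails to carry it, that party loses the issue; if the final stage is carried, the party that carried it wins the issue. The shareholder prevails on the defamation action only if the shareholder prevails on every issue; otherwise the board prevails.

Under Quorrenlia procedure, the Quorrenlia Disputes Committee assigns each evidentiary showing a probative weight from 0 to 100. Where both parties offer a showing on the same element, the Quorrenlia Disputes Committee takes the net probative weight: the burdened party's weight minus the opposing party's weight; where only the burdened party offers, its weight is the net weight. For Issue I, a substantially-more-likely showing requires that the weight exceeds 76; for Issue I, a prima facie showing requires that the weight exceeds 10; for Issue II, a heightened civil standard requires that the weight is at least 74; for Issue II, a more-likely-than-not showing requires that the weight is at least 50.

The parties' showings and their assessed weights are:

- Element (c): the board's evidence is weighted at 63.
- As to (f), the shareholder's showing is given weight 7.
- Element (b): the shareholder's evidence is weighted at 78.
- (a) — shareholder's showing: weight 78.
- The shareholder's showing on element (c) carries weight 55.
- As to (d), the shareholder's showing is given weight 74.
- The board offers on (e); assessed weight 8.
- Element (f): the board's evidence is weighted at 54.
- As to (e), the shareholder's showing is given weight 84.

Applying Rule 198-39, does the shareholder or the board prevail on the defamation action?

shareholder

— Issue I —
At Stage I.1 the shareholder must meet a substantially-more-likely showing (weight exceeds 76): on (a) the weight is 78, which does exceed 76, so (a) meets the standard; on (b) the weight is 78, > 76, so (b) meets the standard.
  Stage I.1 carried; the burden shifts to the board.
At Stage I.2 the board must meet a prima facie showing (weight exceeds 10): on (c) the weight is 63 less the opposing 55 gives net 8, which does not exceed 10, so (c) does not meet the standard.
  Not every element is met, so the board fails to carry Stage I.2.
The shareholder prevails on this issue.
— Issue II —
At Stage II.1 the shareholder must meet a heightened civil standard (weight is at least 74): on (d) the weight is 74, ≥ 74, so (d) meets the standard; on (e) the weight is 84 less the opposing 8 gives net 76, which does reach 74, so (e) meets the standard.
  Stage II.1 is satisfied; the onus moves to the board.
At Stage II.2 the board must meet a more-likely-than-not showing (weight is at least 50): on (f) the weight is 54 less the opposing 7 gives net 47, < 50, so (f) does not meet the standard.
  Stage II.2 not carried; the board fails its burden.
The shareholder prevails on this issue.
Per-issue: Issue I → shareholder; Issue II → shareholder. The shareholder must prevail on every issue; overall, the shareholder prevails.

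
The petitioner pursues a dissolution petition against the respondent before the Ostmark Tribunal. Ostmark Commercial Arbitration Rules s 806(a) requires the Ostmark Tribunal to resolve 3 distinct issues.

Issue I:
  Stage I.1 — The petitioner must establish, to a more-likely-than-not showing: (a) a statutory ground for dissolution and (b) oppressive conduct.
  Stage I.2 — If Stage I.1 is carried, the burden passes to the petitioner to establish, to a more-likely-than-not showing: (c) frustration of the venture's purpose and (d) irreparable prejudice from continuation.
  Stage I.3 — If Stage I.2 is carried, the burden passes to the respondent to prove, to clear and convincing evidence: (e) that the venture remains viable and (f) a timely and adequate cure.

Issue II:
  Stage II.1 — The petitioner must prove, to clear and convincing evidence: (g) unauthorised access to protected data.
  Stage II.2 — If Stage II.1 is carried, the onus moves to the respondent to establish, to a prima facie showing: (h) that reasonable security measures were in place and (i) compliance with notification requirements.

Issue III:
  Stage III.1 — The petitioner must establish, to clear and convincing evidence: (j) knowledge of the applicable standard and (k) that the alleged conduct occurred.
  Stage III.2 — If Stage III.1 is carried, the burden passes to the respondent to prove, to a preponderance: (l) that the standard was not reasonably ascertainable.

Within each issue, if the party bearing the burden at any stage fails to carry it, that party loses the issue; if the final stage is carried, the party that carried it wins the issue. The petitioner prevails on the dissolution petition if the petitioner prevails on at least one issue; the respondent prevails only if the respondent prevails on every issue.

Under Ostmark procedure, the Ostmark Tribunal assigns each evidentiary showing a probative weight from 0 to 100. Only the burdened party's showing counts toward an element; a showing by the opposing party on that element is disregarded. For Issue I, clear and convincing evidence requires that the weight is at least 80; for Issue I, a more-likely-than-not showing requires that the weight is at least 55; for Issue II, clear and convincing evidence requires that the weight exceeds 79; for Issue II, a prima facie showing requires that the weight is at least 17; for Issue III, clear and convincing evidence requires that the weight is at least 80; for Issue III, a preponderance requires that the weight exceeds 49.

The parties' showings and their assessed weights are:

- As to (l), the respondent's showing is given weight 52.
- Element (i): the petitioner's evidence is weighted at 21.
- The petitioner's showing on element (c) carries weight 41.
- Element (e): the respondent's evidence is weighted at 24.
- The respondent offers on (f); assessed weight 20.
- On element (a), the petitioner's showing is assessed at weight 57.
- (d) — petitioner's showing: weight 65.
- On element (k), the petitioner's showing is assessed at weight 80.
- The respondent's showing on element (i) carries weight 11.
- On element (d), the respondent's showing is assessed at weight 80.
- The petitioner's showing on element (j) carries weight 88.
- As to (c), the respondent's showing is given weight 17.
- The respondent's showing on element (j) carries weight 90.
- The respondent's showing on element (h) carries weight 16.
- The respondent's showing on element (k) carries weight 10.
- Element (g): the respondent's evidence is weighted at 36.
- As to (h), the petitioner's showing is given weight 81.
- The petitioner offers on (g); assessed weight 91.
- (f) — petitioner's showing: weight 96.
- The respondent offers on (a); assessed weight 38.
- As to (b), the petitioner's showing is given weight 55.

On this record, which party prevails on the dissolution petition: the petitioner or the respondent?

— Issue I —
Stage I.1 (petitioner, a more-likely-than-not showing, weight is at least 55): (a) 57 (respondent's 38 disregarded) ≥ 55 — meets; (b) 55 ≥ 55 — meets.
  All elements met. The petitioner retains the burden for Stage I.2.
Stage I.2 (petitioner, a more-likely-than-not showing, weight is at least 55): (c) 41 (respondent's 17 disregarded) < 55 — fails; (d) 65 (respondent's 80 disregarded) ≥ 55 — meets.
  The petitioner does not carry Stage I.2.
The respondent prevails on this issue.
— Issue II —
At Stage II.1 the petitioner must meet clear and convincing evidence (weight exceeds 79): on (g) the weight is 91 (the respondent's 36 is given no effect), which does exceed 79, so (g) meets the standard.
  All elements met. The burden passes to the respondent.
At Stage II.2 the respondent must meet a prima facie showing (weight is at least 17): on (h) the weight is 16 (the petitioner's 81 is given no effect), which does not reach 17, so (h) does not meet the standard; on (i) the weight is 11 (the petitioner's 21 is given no effect), < 17, so (i) does not meet the standard.
  Not every element is met, so the respondent fails to carry Stage II.2.
So the petitioner prevails on this issue.
— Issue III —
Stage III.1 — burden on petitioner; standard: clear and convincing evidence (weight is at least 80).
    (j): 88 (respondent's 90 disregarded) ≥ 80 [met]
    (k): 80 (respondent's 10 disregarded) ≥ 80 [met]
  The petitioner carries Stage III.1; the respondent now bears the burden.
Stage III.2 — burden on respondent; standard: a preponderance (weight exceeds 49).
    (l): 52 > 49 [met]
  The respondent carries the last stage.
Every stage carried; the respondent prevails on this issue.
Per-issue: Issue I → respondent; Issue II → petitioner; Issue III → respondent. The petitioner must prevail on at least one issue; overall, the petitioner prevails.

petitioner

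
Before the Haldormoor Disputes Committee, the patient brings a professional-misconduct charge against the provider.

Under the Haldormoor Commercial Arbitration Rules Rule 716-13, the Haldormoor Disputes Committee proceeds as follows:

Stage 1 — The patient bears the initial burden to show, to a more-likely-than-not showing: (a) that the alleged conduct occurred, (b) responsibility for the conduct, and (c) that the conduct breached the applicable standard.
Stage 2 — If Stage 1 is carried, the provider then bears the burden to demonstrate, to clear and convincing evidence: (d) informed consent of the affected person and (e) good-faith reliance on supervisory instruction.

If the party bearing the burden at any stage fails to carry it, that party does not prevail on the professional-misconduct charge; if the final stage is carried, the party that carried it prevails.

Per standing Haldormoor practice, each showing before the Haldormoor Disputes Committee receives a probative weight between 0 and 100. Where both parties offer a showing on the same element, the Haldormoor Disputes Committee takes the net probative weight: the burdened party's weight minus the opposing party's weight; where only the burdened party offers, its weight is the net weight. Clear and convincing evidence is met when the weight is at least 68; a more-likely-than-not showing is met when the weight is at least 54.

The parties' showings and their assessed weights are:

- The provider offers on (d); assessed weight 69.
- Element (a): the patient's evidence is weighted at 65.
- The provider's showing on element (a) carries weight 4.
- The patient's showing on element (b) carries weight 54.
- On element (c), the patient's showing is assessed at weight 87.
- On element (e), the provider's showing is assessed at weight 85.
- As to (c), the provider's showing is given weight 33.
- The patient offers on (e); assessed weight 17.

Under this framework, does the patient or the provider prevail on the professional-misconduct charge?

provider

Stage 1 — burden on patient; standard: a more-likely-than-not showing (weight is at least 54).
    (a): 65 − 4 = 61 ≥ 54 [met]
    (b): 54 ≥ 54 [met]
    (c): 87 − 33 = 54 ≥ 54 [met]
  Stage 1 carried; the burden shifts to the provider.
Stage 2 — burden on provider; standard: clear and convincing evidence (weight is at least 68).
    (d): 69 ≥ 68 [met]
    (e): 85 − 17 = 68 ≥ 68 [met]
  Stage 2 carried; the final stage is satisfied.
All stages carried — the provider prevails.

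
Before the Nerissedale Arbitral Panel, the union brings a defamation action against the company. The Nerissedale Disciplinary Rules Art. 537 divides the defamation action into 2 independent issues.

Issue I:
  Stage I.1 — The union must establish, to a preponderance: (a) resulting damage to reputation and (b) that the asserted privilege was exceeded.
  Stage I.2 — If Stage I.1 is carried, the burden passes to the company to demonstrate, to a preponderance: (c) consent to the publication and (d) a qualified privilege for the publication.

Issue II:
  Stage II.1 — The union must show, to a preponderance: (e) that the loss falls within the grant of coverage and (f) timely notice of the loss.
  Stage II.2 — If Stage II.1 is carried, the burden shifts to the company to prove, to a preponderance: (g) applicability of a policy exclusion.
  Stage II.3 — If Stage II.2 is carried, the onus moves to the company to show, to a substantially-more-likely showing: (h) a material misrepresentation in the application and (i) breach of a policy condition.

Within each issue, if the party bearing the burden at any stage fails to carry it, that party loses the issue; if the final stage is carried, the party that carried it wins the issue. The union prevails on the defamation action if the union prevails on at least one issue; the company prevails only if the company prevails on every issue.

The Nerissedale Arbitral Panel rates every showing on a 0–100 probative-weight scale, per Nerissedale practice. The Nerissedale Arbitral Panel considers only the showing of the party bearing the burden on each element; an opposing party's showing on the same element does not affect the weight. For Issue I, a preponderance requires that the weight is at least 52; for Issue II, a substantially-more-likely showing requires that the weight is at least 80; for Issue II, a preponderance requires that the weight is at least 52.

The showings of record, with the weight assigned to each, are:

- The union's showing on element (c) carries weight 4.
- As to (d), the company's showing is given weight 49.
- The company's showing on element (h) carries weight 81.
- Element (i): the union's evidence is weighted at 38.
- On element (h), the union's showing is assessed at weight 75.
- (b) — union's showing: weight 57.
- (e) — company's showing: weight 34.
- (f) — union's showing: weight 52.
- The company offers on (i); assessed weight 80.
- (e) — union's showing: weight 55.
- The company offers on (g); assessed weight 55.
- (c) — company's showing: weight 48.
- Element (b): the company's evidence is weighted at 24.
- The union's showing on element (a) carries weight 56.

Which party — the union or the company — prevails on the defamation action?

union

— Issue I —
Stage I.1 (union, a preponderance, weight is at least 52): (a) 56 ≥ 52 — meets; (b) 57 (company's 24 disregarded) ≥ 52 — meets.
  The union carries Stage I.1; the company now bears the burden.
Stage I.2 (company, a preponderance, weight is at least 52): (c) 48 (union's 4 disregarded) < 52 — fails; (d) 49 < 52 — fails.
  Stage I.2 not carried; the company fails its burden.
The analysis ends at Stage I.2; the union prevails on this issue.
— Issue II —
Stage II.1 — burden on union; standard: a preponderance (weight is at least 52).
    (e): 55 (company's 34 disregarded) ≥ 52 [met]
    (f): 52 ≥ 52 [met]
  Stage II.1 carried; the burden shifts to the company.
Stage II.2 — burden on company; standard: a preponderance (weight is at least 52).
    (g): 55 ≥ 52 [met]
  Stage II.2 carried; the burden remains with the company.
Stage II.3 — burden on company; standard: a substantially-more-likely showing (weight is at least 80).
    (h): 81 (union's 75 disregarded) ≥ 80 [met]
    (i): 80 (union's 38 disregarded) ≥ 80 [met]
  Stage II.3 carried; the final stage is satisfied.
With every stage satisfied, the company prevails on this issue.
Per-issue: Issue I → union; Issue II → company. The union must prevail on at least one issue; overall, the union prevails.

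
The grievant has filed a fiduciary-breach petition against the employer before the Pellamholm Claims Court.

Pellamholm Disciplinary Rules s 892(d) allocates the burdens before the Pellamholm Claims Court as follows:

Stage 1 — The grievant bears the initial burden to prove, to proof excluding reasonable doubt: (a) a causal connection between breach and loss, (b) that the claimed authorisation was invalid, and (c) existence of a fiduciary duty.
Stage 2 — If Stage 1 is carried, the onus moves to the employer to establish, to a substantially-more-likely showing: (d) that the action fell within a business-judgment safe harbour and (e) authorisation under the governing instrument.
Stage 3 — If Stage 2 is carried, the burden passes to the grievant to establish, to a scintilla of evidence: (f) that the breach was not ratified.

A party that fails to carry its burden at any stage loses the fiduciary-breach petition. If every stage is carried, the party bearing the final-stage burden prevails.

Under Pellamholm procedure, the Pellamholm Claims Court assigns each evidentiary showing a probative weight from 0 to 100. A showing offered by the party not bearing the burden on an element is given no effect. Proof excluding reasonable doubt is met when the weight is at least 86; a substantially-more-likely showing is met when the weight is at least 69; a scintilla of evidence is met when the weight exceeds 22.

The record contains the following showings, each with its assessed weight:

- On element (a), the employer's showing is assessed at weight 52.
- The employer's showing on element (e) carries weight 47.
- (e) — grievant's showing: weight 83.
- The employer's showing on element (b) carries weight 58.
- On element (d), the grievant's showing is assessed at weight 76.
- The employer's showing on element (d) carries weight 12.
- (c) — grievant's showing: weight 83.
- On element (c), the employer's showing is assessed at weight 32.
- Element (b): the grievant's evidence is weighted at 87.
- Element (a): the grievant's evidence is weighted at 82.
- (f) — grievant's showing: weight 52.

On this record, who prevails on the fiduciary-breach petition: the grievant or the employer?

At Stage 1 the grievant must meet proof excluding reasonable doubt (weight is at least 86): on (a) the weight is 82 (the employer's 52 is given no effect), which does not reach 86, so (a) does not meet the standard; on (b) the weight is 87 (the employer's 58 is given no effect), which does reach 86, so (b) meets the standard; on (c) the weight is 83 (the employer's 32 is given no effect), which does not reach 86, so (c) does not meet the standard.
  Stage 1 not carried; the grievant fails its burden.
So the employer prevails.

employer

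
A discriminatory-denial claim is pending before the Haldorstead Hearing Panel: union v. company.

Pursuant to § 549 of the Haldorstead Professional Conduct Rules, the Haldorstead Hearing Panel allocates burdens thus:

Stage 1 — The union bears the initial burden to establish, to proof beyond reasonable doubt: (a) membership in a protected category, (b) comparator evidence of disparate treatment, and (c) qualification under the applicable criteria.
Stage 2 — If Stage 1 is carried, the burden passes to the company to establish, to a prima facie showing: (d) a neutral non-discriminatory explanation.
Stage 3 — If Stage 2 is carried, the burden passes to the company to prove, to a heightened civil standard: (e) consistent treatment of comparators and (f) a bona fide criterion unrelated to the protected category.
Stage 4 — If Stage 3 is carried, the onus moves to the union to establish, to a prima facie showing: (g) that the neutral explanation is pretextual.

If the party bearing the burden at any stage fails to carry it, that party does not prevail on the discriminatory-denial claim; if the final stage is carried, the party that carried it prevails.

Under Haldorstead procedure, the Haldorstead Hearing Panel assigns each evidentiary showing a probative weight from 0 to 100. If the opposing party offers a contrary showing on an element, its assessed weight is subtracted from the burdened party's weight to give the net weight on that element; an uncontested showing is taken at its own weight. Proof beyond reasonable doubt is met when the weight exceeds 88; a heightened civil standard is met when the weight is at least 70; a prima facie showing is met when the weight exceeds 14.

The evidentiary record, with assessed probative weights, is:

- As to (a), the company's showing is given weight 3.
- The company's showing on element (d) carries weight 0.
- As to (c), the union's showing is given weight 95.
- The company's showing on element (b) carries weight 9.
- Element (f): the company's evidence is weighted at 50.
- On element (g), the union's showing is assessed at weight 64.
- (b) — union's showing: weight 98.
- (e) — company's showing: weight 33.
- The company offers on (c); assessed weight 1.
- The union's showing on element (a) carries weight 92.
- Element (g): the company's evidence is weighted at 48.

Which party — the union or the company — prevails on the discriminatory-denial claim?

At Stage 1 the union must meet proof beyond reasonable doubt (weight exceeds 88): on (a) the weight is 92 less the opposing 3 gives net 89, > 88, so (a) meets the standard; on (b) the weight is 98 less the opposing 9 gives net 89, which does exceed 88, so (b) meets the standard; on (c) the weight is 95 less the opposing 1 gives net 94, which does exceed 88, so (c) meets the standard.
  All elements met. The burden passes to the company.
At Stage 2 the company must meet a prima facie showing (weight exceeds 14): on (d) the weight is 0, ≤ 14, so (d) does not meet the standard.
  Stage 2 not carried; the company fails its burden.
The analysis ends at Stage 2; the union prevails.

union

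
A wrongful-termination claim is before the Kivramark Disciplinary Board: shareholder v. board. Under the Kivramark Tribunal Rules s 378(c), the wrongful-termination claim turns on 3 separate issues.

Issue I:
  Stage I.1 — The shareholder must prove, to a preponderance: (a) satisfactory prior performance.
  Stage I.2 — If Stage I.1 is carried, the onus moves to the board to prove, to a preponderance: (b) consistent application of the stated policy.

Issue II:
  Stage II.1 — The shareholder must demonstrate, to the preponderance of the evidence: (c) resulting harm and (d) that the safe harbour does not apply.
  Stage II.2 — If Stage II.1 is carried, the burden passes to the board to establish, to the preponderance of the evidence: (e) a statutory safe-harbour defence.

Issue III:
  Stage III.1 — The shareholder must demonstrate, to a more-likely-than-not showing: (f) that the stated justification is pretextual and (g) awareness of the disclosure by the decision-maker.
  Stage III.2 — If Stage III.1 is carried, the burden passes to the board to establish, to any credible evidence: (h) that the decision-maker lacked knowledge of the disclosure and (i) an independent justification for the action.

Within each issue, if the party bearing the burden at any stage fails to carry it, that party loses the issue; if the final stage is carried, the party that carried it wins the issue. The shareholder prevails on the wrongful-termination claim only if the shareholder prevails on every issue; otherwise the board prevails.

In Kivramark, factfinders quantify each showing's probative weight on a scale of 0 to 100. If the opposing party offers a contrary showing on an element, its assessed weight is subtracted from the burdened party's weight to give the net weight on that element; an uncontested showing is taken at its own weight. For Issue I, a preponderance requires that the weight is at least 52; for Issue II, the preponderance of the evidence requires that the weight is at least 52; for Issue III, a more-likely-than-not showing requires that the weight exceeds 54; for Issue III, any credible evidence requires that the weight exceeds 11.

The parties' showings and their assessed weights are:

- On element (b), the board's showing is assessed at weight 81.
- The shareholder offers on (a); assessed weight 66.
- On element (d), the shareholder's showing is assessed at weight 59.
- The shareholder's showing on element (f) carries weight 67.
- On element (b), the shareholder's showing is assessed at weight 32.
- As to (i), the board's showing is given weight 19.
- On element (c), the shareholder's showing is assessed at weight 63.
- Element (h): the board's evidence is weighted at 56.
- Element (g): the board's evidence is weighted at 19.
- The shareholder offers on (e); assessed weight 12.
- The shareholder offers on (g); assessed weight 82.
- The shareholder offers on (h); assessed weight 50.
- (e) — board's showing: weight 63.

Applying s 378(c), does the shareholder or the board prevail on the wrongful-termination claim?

shareholder

— Issue I —
At Stage I.1 the shareholder must meet a preponderance (weight is at least 52): on (a) the weight is 66, which does reach 52, so (a) meets the standard.
  Stage I.1 is satisfied; the onus moves to the board.
At Stage I.2 the board must meet a preponderance (weight is at least 52): on (b) the weight is 81 less the opposing 32 gives net 49, which does not reach 52, so (b) does not meet the standard.
  The board does not carry Stage I.2.
The analysis ends at Stage I.2; the shareholder prevails on this issue.
— Issue II —
At Stage II.1 the shareholder must meet the preponderance of the evidence (weight is at least 52): on (c) the weight is 63, ≥ 52, so (c) meets the standard; on (d) the weight is 59, ≥ 52, so (d) meets the standard.
  The shareholder carries Stage II.1; the board now bears the burden.
At Stage II.2 the board must meet the preponderance of the evidence (weight is at least 52): on (e) the weight is 63 less the opposing 12 gives net 51, < 52, so (e) does not meet the standard.
  Stage II.2 not carried; the board fails its burden.
So the shareholder prevails on this issue.
— Issue III —
Stage III.1 (shareholder, a more-likely-than-not showing, weight exceeds 54): (f) 67 > 54 — meets; (g) net 82−19=63 > 54 — meets.
  The shareholder carries Stage III.1; the board now bears the burden.
Stage III.2 (board, any credible evidence, weight exceeds 11): (h) net 56−50=6 ≤ 11 — fails; (i) 19 > 11 — meets.
  The board does not carry Stage III.2.
The analysis ends at Stage III.2; the shareholder prevails on this issue.
Per-issue: Issue I → shareholder; Issue II → shareholder; Issue III → shareholder. The shareholder must prevail on every issue; overall, the shareholder prevails.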